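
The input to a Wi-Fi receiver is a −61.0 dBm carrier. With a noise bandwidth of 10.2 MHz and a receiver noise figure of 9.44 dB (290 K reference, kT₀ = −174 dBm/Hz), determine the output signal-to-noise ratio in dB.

Noise floor: N = −174 + 10 log₁₀(B) + NF
10 log₁₀(1.02×10⁷) = 70.09 dB
N = −174 + 70.09 + 9.44 = −94.47 dBm
SNR = P_sig − N = −61.0 − (−94.47) = 33.47 dB → 33.5 dB

33.5 dB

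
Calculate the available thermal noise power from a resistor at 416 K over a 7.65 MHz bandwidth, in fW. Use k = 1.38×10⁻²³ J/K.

P_n = kTB = 1.38×10⁻²³ × 416 × 7.65×10⁶ = 4.39×10⁻¹⁴ W = 43.9 fW

43.9 fW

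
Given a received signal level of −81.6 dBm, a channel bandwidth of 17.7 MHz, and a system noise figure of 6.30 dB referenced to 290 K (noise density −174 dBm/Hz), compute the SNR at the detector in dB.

13.6 dB

Noise floor: N = −174 + 10 log₁₀(B) + NF
10 log₁₀(1.77×10⁷) = 72.48 dB
N = −174 + 72.48 + 6.30 = −95.22 dBm
SNR = P_sig − N = −81.6 − (−95.22) = 13.62 dB → 13.6 dB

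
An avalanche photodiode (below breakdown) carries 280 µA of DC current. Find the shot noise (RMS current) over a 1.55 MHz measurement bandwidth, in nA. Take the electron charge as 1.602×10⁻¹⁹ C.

I_n = √(2qI·B)
2qI·B = 2 × 1.602×10⁻¹⁹ × 2.80×10⁻⁴ × 1.55×10⁶ = 1.39×10⁻¹⁶ A²
I_n = √(1.39×10⁻¹⁶) = 1.18×10⁻⁸ A = 11.8 nA

11.8 nA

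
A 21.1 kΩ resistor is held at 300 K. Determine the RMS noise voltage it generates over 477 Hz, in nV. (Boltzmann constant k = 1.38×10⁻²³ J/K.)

V_n = √(4kTRB)
4kTRB = 4 × 1.38×10⁻²³ × 300 × 2.11×10⁴ × 4.77×10² = 1.67×10⁻¹³ V²
V_n = √(1.67×10⁻¹³) = 4.08×10⁻⁷ V = 408 nV

408 nV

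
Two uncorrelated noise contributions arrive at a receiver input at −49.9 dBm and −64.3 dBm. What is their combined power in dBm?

Convert to linear, add, convert back:
P₁ = 1.02×10⁻⁸ W, P₂ = 3.72×10⁻¹⁰ W
P_tot = 1.06×10⁻⁸ W → 10 log₁₀(P_tot / 10⁻³) = −49.7 dBm

−49.7 dBm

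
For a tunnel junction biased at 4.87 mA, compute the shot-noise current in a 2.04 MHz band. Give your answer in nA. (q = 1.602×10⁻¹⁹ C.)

I_n = √(2qI·B)
2qI·B = 2 × 1.602×10⁻¹⁹ × 4.87×10⁻³ × 2.04×10⁶ = 3.18×10⁻¹⁵ A²
I_n = √(3.18×10⁻¹⁵) = 5.64×10⁻⁸ A = 56.4 nA

56.4 nA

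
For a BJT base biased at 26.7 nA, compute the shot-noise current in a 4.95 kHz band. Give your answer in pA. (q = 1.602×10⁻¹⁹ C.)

6.51 pA

I_n = √(2qI·B)
2qI·B = 2 × 1.602×10⁻¹⁹ × 2.67×10⁻⁸ × 4.95×10³ = 4.23×10⁻²³ A²
I_n = √(4.23×10⁻²³) = 6.51×10⁻¹² A = 6.51 pA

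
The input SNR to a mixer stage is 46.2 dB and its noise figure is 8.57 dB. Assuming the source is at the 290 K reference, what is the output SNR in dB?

By definition F = SNR_in/SNR_out, so in dB: SNR_out = SNR_in − NF
SNR_out = 46.2 − 8.57 = 37.63 dB

37.63 dB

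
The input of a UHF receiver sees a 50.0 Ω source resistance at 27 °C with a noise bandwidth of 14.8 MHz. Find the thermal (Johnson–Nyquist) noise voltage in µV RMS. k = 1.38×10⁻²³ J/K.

3.50 µV

T = 27 °C + 273.15 = 300.15 K
V_n = √(4kTRB)
4kTRB = 4 × 1.38×10⁻²³ × 300.15 × 5.00×10¹ × 1.48×10⁷ = 1.23×10⁻¹¹ V²
V_n = √(1.23×10⁻¹¹) = 3.50×10⁻⁶ V = 3.50 µV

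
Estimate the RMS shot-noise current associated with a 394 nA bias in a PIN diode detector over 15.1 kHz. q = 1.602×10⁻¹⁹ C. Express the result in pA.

43.7 pA

I_n = √(2qI·B)
2qI·B = 2 × 1.602×10⁻¹⁹ × 3.94×10⁻⁷ × 1.51×10⁴ = 1.91×10⁻²¹ A²
I_n = √(1.91×10⁻²¹) = 4.37×10⁻¹¹ A = 43.7 pA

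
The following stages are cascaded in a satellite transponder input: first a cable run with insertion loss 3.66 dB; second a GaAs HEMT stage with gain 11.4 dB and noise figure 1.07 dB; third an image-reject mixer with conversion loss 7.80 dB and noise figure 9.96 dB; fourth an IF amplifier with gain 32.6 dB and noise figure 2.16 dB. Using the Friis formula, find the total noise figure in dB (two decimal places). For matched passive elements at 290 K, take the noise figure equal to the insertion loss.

Convert to linear (a loss of L dB is a gain of −L dB): F_i = 10^(NF_i/10), G_i = 10^(G_i,dB/10)
  Stage 1: F_1 = 10^(3.66/10) = 2.323, G_1 = 10^(−3.66/10) = 0.4305
  Stage 2: F_2 = 10^(1.07/10) = 1.279, G_2 = 10^(11.4/10) = 13.80
  Stage 3: F_3 = 10^(9.96/10) = 9.908, G_3 = 10^(−7.80/10) = 0.1660
  Stage 4: F_4 = 10^(2.16/10) = 1.644, G_4 = 10^(32.6/10) = 1820
Friis cascade:
  F = 2.323 + (1.279 − 1)/0.4305 + (9.908 − 1)/5.943 + (1.644 − 1)/0.9863 = 5.124
NF = 10 log₁₀(5.124) = 7.10 dB

7.10 dB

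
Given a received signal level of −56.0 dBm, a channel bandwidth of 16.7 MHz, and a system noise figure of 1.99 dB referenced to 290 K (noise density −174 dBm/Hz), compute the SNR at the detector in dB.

43.8 dB

Noise floor: N = −174 + 10 log₁₀(B) + NF
10 log₁₀(1.67×10⁷) = 72.23 dB
N = −174 + 72.23 + 1.99 = −99.78 dBm
SNR = P_sig − N = −56.0 − (−99.78) = 43.78 dB → 43.8 dB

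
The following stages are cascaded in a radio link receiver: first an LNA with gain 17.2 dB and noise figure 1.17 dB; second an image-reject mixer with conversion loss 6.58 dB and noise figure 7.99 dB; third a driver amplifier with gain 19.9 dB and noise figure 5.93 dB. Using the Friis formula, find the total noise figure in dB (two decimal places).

Convert to linear (a loss of L dB is a gain of −L dB): F_i = 10^(NF_i/10), G_i = 10^(G_i,dB/10)
  Stage 1: F_1 = 10^(1.17/10) = 1.309, G_1 = 10^(17.2/10) = 52.48
  Stage 2: F_2 = 10^(7.99/10) = 6.295, G_2 = 10^(−6.58/10) = 0.2198
  Stage 3: F_3 = 10^(5.93/10) = 3.917, G_3 = 10^(19.9/10) = 97.72
Friis cascade:
  F = 1.309 + (6.295 − 1)/52.48 + (3.917 − 1)/11.53 = 1.663
NF = 10 log₁₀(1.663) = 2.21 dB

2.21 dB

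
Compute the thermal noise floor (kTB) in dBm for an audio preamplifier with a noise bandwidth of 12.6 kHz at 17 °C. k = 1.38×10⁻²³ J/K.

−133.0 dBm

T = 17 °C + 273.15 = 290.15 K
P_n = kTB = 1.38×10⁻²³ × 290.15 × 1.26×10⁴ = 5.05×10⁻¹⁷ W
In dBm: 10 log₁₀(5.05×10⁻¹⁷ / 10⁻³) = −133.0 dBm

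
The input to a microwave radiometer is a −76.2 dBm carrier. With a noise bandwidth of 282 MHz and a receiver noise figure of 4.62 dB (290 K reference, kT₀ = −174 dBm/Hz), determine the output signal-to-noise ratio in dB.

8.7 dB

Noise floor: N = −174 + 10 log₁₀(B) + NF
10 log₁₀(2.82×10⁸) = 84.5 dB
N = −174 + 84.5 + 4.62 = −84.88 dBm
SNR = P_sig − N = −76.2 − (−84.88) = 8.68 dB → 8.7 dB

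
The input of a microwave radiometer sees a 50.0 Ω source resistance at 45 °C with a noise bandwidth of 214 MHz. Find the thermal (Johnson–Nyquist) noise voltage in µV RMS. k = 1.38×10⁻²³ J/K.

T = 45 °C + 273.15 = 318.15 K
V_n = √(4kTRB)
4kTRB = 4 × 1.38×10⁻²³ × 318.15 × 5.00×10¹ × 2.14×10⁸ = 1.88×10⁻¹⁰ V²
V_n = √(1.88×10⁻¹⁰) = 1.37×10⁻⁵ V = 13.7 µV

13.7 µV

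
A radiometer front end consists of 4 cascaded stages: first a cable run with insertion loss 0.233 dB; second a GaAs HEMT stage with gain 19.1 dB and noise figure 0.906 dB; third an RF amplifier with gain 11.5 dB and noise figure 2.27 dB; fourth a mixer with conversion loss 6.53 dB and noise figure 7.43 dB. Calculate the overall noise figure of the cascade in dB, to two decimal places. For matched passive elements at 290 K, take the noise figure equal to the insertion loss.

Convert to linear (a loss of L dB is a gain of −L dB): F_i = 10^(NF_i/10), G_i = 10^(G_i,dB/10)
  Stage 1: F_1 = 10^(0.233/10) = 1.055, G_1 = 10^(−0.233/10) = 0.9478
  Stage 2: F_2 = 10^(0.906/10) = 1.232, G_2 = 10^(19.1/10) = 81.28
  Stage 3: F_3 = 10^(2.27/10) = 1.687, G_3 = 10^(11.5/10) = 14.13
  Stage 4: F_4 = 10^(7.43/10) = 5.534, G_4 = 10^(−6.53/10) = 0.2223
Friis cascade:
  F = 1.055 + (1.232 − 1)/0.9478 + (1.687 − 1)/77.04 + (5.534 − 1)/1088 = 1.313
NF = 10 log₁₀(1.313) = 1.18 dB

1.18 dB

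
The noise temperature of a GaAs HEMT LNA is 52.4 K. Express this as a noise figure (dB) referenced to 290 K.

F = 1 + T_e/T₀ = 1 + 52.4/290 = 1.18069
NF = 10 log₁₀(1.18069) = 0.721 dB

0.721 dB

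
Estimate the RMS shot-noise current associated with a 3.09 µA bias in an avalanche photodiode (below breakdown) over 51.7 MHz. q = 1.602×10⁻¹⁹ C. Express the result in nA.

I_n = √(2qI·B)
2qI·B = 2 × 1.602×10⁻¹⁹ × 3.09×10⁻⁶ × 5.17×10⁷ = 5.12×10⁻¹⁷ A²
I_n = √(5.12×10⁻¹⁷) = 7.15×10⁻⁹ A = 7.15 nA

7.15 nA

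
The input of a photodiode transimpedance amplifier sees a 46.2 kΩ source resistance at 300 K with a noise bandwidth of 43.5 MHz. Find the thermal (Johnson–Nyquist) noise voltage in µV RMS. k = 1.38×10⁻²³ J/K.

V_n = √(4kTRB)
4kTRB = 4 × 1.38×10⁻²³ × 300 × 4.62×10⁴ × 4.35×10⁷ = 3.33×10⁻⁸ V²
V_n = √(3.33×10⁻⁸) = 1.82×10⁻⁴ V = 182 µV

182 µV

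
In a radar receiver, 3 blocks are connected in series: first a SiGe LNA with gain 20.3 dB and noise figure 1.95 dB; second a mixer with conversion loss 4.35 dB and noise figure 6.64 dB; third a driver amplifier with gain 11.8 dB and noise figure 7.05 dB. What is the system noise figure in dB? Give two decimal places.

2.31 dB

Convert to linear (a loss of L dB is a gain of −L dB): F_i = 10^(NF_i/10), G_i = 10^(G_i,dB/10)
  Stage 1: F_1 = 10^(1.95/10) = 1.567, G_1 = 10^(20.3/10) = 107.2
  Stage 2: F_2 = 10^(6.64/10) = 4.613, G_2 = 10^(−4.35/10) = 0.3673
  Stage 3: F_3 = 10^(7.05/10) = 5.070, G_3 = 10^(11.8/10) = 15.14
Friis cascade:
  F = 1.567 + (4.613 − 1)/107.2 + (5.070 − 1)/39.36 = 1.704
NF = 10 log₁₀(1.704) = 2.31 dB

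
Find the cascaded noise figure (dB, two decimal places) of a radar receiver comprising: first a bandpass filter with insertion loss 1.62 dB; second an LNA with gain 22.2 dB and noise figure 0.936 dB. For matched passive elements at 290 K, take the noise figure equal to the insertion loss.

2.56 dB

Convert to linear (a loss of L dB is a gain of −L dB): F_i = 10^(NF_i/10), G_i = 10^(G_i,dB/10)
  Stage 1: F_1 = 10^(1.62/10) = 1.452, G_1 = 10^(−1.62/10) = 0.6887
  Stage 2: F_2 = 10^(0.936/10) = 1.241, G_2 = 10^(22.2/10) = 166.0
Friis cascade:
  F = 1.452 + (1.241 − 1)/0.6887 = 1.801
NF = 10 log₁₀(1.801) = 2.56 dB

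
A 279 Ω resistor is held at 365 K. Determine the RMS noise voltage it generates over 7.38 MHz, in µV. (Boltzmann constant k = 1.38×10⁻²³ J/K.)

V_n = √(4kTRB)
4kTRB = 4 × 1.38×10⁻²³ × 365 × 2.79×10² × 7.38×10⁶ = 4.15×10⁻¹¹ V²
V_n = √(4.15×10⁻¹¹) = 6.44×10⁻⁶ V = 6.44 µV

6.44 µV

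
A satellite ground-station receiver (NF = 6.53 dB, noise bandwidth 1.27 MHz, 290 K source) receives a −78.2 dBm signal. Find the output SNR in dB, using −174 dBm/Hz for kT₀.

28.2 dB

Noise floor: N = −174 + 10 log₁₀(B) + NF
10 log₁₀(1.27×10⁶) = 61.04 dB
N = −174 + 61.04 + 6.53 = −106.43 dBm
SNR = P_sig − N = −78.2 − (−106.43) = 28.23 dB → 28.2 dB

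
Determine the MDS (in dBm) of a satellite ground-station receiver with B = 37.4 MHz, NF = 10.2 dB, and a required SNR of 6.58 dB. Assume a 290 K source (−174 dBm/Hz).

−81.5 dBm

Sensitivity = −174 + 10 log₁₀(B) + NF + SNR_min
= −174 + 75.73 + 10.2 + 6.58
= −81.49 dBm → −81.5 dBm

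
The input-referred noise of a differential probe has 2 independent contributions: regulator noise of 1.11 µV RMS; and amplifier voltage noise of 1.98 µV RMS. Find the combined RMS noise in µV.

2.27 µV

Uncorrelated sources add in power (mean-square): V_tot = √(ΣV_i²)
V_tot = √[(1.11×10⁻⁶)² + (1.98×10⁻⁶)²] = 2.27×10⁻⁶ V = 2.27 µV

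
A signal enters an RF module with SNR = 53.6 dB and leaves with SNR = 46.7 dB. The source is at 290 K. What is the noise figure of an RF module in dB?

NF (dB) = SNR_in(dB) − SNR_out(dB) when the source is at T₀
NF = 53.6 − 46.7 = 6.9 dB

6.9 dB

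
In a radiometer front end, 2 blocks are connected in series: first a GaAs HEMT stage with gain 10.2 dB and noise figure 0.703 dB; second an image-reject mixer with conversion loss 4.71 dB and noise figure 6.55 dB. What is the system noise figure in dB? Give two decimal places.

Convert to linear (a loss of L dB is a gain of −L dB): F_i = 10^(NF_i/10), G_i = 10^(G_i,dB/10)
  Stage 1: F_1 = 10^(0.703/10) = 1.176, G_1 = 10^(10.2/10) = 10.47
  Stage 2: F_2 = 10^(6.55/10) = 4.519, G_2 = 10^(−4.71/10) = 0.3381
Friis cascade:
  F = 1.176 + (4.519 − 1)/10.47 = 1.512
NF = 10 log₁₀(1.512) = 1.79 dB

1.79 dB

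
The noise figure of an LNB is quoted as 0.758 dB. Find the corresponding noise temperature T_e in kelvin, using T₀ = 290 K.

55.3 K

F = 10^(0.758/10) = 1.19069
T_e = (F − 1)·T₀ = (1.19069 − 1) × 290 = 55.3 K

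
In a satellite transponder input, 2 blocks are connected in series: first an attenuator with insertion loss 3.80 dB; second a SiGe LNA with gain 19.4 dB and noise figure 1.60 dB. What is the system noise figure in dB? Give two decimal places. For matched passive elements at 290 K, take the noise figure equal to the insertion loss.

5.40 dB

Convert to linear (a loss of L dB is a gain of −L dB): F_i = 10^(NF_i/10), G_i = 10^(G_i,dB/10)
  Stage 1: F_1 = 10^(3.80/10) = 2.399, G_1 = 10^(−3.80/10) = 0.4169
  Stage 2: F_2 = 10^(1.60/10) = 1.445, G_2 = 10^(19.4/10) = 87.10
Friis cascade:
  F = 2.399 + (1.445 − 1)/0.4169 = 3.467
NF = 10 log₁₀(3.467) = 5.40 dB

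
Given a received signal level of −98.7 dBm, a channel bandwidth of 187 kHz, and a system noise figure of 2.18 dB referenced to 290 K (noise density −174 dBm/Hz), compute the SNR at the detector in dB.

Noise floor: N = −174 + 10 log₁₀(B) + NF
10 log₁₀(1.87×10⁵) = 52.72 dB
N = −174 + 52.72 + 2.18 = −119.10 dBm
SNR = P_sig − N = −98.7 − (−119.10) = 20.40 dB → 20.4 dB

20.4 dB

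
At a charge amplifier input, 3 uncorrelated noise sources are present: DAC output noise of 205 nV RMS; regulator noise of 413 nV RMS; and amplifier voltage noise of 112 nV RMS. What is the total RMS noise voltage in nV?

Uncorrelated sources add in power (mean-square): V_tot = √(ΣV_i²)
V_tot = √[(2.05×10⁻⁷)² + (4.13×10⁻⁷)² + (1.12×10⁻⁷)²] = 4.74×10⁻⁷ V = 474 nV

474 nV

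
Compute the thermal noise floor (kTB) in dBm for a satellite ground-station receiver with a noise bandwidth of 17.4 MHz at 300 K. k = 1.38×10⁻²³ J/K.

P_n = kTB = 1.38×10⁻²³ × 300 × 1.74×10⁷ = 7.20×10⁻¹⁴ W
In dBm: 10 log₁₀(7.20×10⁻¹⁴ / 10⁻³) = −101.4 dBm

−101.4 dBm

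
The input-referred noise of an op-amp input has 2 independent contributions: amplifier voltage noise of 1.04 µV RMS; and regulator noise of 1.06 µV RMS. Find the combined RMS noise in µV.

1.48 µV

Uncorrelated sources add in power (mean-square): V_tot = √(ΣV_i²)
V_tot = √[(1.04×10⁻⁶)² + (1.06×10⁻⁶)²] = 1.48×10⁻⁶ V = 1.48 µV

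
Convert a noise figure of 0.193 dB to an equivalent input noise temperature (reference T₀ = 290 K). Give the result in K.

F = 10^(0.193/10) = 1.04544
T_e = (F − 1)·T₀ = (1.04544 − 1) × 290 = 13.2 K

13.2 K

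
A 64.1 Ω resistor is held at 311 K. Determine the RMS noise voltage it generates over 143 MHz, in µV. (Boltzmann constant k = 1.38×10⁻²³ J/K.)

12.5 µV

V_n = √(4kTRB)
4kTRB = 4 × 1.38×10⁻²³ × 311 × 6.41×10¹ × 1.43×10⁸ = 1.57×10⁻¹⁰ V²
V_n = √(1.57×10⁻¹⁰) = 1.25×10⁻⁵ V = 12.5 µV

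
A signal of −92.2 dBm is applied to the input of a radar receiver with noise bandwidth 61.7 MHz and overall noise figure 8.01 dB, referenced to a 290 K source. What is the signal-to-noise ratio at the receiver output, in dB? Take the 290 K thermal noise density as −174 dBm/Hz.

Noise floor: N = −174 + 10 log₁₀(B) + NF
10 log₁₀(6.17×10⁷) = 77.9 dB
N = −174 + 77.9 + 8.01 = −88.09 dBm
SNR = P_sig − N = −92.2 − (−88.09) = −4.11 dB → −4.1 dB

−4.1 dB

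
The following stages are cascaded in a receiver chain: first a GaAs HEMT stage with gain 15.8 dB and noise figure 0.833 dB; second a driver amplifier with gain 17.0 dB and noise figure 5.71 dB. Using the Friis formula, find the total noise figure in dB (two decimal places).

1.08 dB

Convert to linear (a loss of L dB is a gain of −L dB): F_i = 10^(NF_i/10), G_i = 10^(G_i,dB/10)
  Stage 1: F_1 = 10^(0.833/10) = 1.211, G_1 = 10^(15.8/10) = 38.02
  Stage 2: F_2 = 10^(5.71/10) = 3.724, G_2 = 10^(17.0/10) = 50.12
Friis cascade:
  F = 1.211 + (3.724 − 1)/38.02 = 1.283
NF = 10 log₁₀(1.283) = 1.08 dB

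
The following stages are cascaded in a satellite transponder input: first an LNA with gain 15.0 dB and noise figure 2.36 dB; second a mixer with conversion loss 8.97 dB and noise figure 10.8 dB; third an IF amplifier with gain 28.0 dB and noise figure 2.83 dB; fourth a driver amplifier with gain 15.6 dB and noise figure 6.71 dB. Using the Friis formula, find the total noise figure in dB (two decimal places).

Convert to linear (a loss of L dB is a gain of −L dB): F_i = 10^(NF_i/10), G_i = 10^(G_i,dB/10)
  Stage 1: F_1 = 10^(2.36/10) = 1.722, G_1 = 10^(15.0/10) = 31.62
  Stage 2: F_2 = 10^(10.8/10) = 12.02, G_2 = 10^(−8.97/10) = 0.1268
  Stage 3: F_3 = 10^(2.83/10) = 1.919, G_3 = 10^(28.0/10) = 631.0
  Stage 4: F_4 = 10^(6.71/10) = 4.688, G_4 = 10^(15.6/10) = 36.31
Friis cascade:
  F = 1.722 + (12.02 − 1)/31.62 + (1.919 − 1)/4.009 + (4.688 − 1)/2529 = 2.301
NF = 10 log₁₀(2.301) = 3.62 dB

3.62 dB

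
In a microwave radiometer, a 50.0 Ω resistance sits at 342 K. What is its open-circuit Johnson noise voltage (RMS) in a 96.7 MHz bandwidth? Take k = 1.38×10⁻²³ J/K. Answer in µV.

9.55 µV

V_n = √(4kTRB)
4kTRB = 4 × 1.38×10⁻²³ × 342 × 5.00×10¹ × 9.67×10⁷ = 9.13×10⁻¹¹ V²
V_n = √(9.13×10⁻¹¹) = 9.55×10⁻⁶ V = 9.55 µV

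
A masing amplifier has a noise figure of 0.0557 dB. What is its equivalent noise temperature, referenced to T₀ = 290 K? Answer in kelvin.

F = 10^(0.0557/10) = 1.01291
T_e = (F − 1)·T₀ = (1.01291 − 1) × 290 = 3.74 K

3.74 K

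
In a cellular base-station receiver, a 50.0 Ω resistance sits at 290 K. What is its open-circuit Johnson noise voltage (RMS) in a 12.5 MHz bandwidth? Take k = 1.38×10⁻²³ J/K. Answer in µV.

V_n = √(4kTRB)
4kTRB = 4 × 1.38×10⁻²³ × 290 × 5.00×10¹ × 1.25×10⁷ = 1.00×10⁻¹¹ V²
V_n = √(1.00×10⁻¹¹) = 3.16×10⁻⁶ V = 3.16 µV

3.16 µV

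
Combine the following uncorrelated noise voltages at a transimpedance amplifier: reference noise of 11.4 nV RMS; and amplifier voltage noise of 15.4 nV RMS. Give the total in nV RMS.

19.2 nV

Uncorrelated sources add in power (mean-square): V_tot = √(ΣV_i²)
V_tot = √[(1.14×10⁻⁸)² + (1.54×10⁻⁸)²] = 1.92×10⁻⁸ V = 19.2 nV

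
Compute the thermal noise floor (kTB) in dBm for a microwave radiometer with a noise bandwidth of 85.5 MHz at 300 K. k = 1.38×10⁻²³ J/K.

−94.5 dBm

P_n = kTB = 1.38×10⁻²³ × 300 × 8.55×10⁷ = 3.54×10⁻¹³ W
In dBm: 10 log₁₀(3.54×10⁻¹³ / 10⁻³) = −94.5 dBm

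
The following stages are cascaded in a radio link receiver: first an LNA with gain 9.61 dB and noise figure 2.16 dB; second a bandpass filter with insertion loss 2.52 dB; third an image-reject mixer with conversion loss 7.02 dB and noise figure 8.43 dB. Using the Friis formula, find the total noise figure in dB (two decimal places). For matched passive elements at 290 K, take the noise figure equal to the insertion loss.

4.62 dB

Convert to linear (a loss of L dB is a gain of −L dB): F_i = 10^(NF_i/10), G_i = 10^(G_i,dB/10)
  Stage 1: F_1 = 10^(2.16/10) = 1.644, G_1 = 10^(9.61/10) = 9.141
  Stage 2: F_2 = 10^(2.52/10) = 1.786, G_2 = 10^(−2.52/10) = 0.5598
  Stage 3: F_3 = 10^(8.43/10) = 6.966, G_3 = 10^(−7.02/10) = 0.1986
Friis cascade:
  F = 1.644 + (1.786 − 1)/9.141 + (6.966 − 1)/5.117 = 2.896
NF = 10 log₁₀(2.896) = 4.62 dB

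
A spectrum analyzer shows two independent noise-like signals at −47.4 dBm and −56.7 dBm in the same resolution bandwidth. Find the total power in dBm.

Convert to linear, add, convert back:
P₁ = 1.82×10⁻⁸ W, P₂ = 2.14×10⁻⁹ W
P_tot = 2.03×10⁻⁸ W → 10 log₁₀(P_tot / 10⁻³) = −46.9 dBm

−46.9 dBm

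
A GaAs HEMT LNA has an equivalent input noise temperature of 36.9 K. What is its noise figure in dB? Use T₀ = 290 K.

F = 1 + T_e/T₀ = 1 + 36.9/290 = 1.12724
NF = 10 log₁₀(1.12724) = 0.520 dB

0.520 dB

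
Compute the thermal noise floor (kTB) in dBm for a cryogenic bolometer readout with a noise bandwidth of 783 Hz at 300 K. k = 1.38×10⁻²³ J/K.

P_n = kTB = 1.38×10⁻²³ × 300 × 7.83×10² = 3.24×10⁻¹⁸ W
In dBm: 10 log₁₀(3.24×10⁻¹⁸ / 10⁻³) = −144.9 dBm

−144.9 dBm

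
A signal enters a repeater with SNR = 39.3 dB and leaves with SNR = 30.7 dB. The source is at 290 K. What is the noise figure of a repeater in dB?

8.6 dB

NF (dB) = SNR_in(dB) − SNR_out(dB) when the source is at T₀
NF = 39.3 − 30.7 = 8.6 dB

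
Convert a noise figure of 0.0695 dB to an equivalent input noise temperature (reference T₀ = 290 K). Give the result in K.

F = 10^(0.0695/10) = 1.01613
T_e = (F − 1)·T₀ = (1.01613 − 1) × 290 = 4.68 K

4.68 K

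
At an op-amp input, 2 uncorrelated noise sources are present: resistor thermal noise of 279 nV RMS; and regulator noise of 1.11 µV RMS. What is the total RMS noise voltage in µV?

Uncorrelated sources add in power (mean-square): V_tot = √(ΣV_i²)
V_tot = √[(2.79×10⁻⁷)² + (1.11×10⁻⁶)²] = 1.14×10⁻⁶ V = 1.14 µV

1.14 µV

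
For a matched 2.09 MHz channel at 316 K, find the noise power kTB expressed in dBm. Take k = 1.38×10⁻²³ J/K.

−110.4 dBm

P_n = kTB = 1.38×10⁻²³ × 316 × 2.09×10⁶ = 9.11×10⁻¹⁵ W
In dBm: 10 log₁₀(9.11×10⁻¹⁵ / 10⁻³) = −110.4 dBm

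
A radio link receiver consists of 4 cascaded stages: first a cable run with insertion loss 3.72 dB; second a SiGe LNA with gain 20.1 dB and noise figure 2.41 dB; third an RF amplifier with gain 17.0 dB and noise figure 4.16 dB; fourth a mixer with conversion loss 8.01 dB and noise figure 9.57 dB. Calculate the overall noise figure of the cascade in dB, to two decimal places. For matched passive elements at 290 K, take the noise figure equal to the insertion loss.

6.17 dB

Convert to linear (a loss of L dB is a gain of −L dB): F_i = 10^(NF_i/10), G_i = 10^(G_i,dB/10)
  Stage 1: F_1 = 10^(3.72/10) = 2.355, G_1 = 10^(−3.72/10) = 0.4246
  Stage 2: F_2 = 10^(2.41/10) = 1.742, G_2 = 10^(20.1/10) = 102.3
  Stage 3: F_3 = 10^(4.16/10) = 2.606, G_3 = 10^(17.0/10) = 50.12
  Stage 4: F_4 = 10^(9.57/10) = 9.057, G_4 = 10^(−8.01/10) = 0.1581
Friis cascade:
  F = 2.355 + (1.742 − 1)/0.4246 + (2.606 − 1)/43.45 + (9.057 − 1)/2178 = 4.143
NF = 10 log₁₀(4.143) = 6.17 dB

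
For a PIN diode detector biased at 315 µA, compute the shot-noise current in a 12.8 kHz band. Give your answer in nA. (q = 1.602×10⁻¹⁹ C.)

1.14 nA

I_n = √(2qI·B)
2qI·B = 2 × 1.602×10⁻¹⁹ × 3.15×10⁻⁴ × 1.28×10⁴ = 1.29×10⁻¹⁸ A²
I_n = √(1.29×10⁻¹⁸) = 1.14×10⁻⁹ A = 1.14 nA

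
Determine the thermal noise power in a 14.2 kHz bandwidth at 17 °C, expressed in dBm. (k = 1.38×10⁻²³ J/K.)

T = 17 °C + 273.15 = 290.15 K
P_n = kTB = 1.38×10⁻²³ × 290.15 × 1.42×10⁴ = 5.69×10⁻¹⁷ W
In dBm: 10 log₁₀(5.69×10⁻¹⁷ / 10⁻³) = −132.5 dBm

−132.5 dBm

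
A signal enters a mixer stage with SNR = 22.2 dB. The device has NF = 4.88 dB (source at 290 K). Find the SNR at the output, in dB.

17.32 dB

By definition F = SNR_in/SNR_out, so in dB: SNR_out = SNR_in − NF
SNR_out = 22.2 − 4.88 = 17.32 dB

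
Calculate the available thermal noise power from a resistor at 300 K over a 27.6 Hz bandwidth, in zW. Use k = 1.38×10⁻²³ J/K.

114 zW

P_n = kTB = 1.38×10⁻²³ × 300 × 2.76×10¹ = 1.14×10⁻¹⁹ W = 114 zW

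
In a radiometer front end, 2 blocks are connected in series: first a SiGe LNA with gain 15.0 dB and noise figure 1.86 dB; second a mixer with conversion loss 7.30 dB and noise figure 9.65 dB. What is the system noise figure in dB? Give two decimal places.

2.54 dB

Convert to linear (a loss of L dB is a gain of −L dB): F_i = 10^(NF_i/10), G_i = 10^(G_i,dB/10)
  Stage 1: F_1 = 10^(1.86/10) = 1.535, G_1 = 10^(15.0/10) = 31.62
  Stage 2: F_2 = 10^(9.65/10) = 9.226, G_2 = 10^(−7.30/10) = 0.1862
Friis cascade:
  F = 1.535 + (9.226 − 1)/31.62 = 1.795
NF = 10 log₁₀(1.795) = 2.54 dB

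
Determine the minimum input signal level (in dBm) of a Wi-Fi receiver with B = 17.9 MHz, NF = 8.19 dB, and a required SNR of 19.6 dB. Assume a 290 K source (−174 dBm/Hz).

−73.7 dBm

Sensitivity = −174 + 10 log₁₀(B) + NF + SNR_min
= −174 + 72.53 + 8.19 + 19.6
= −73.68 dBm → −73.7 dBm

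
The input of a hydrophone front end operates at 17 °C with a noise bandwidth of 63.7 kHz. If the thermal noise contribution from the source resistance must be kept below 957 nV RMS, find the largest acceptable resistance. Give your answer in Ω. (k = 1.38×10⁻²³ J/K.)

898 Ω

T = 17 °C + 273.15 = 290.15 K
Johnson–Nyquist: V_n = √(4kTRB) ⇒ R = V_n² / (4kTB)
4kTB = 4 × 1.38×10⁻²³ × 290.15 × 6.37×10⁴ = 1.02×10⁻¹⁵
R = (9.57×10⁻⁷)² / 1.02×10⁻¹⁵ = 8.98×10² Ω = 898 Ω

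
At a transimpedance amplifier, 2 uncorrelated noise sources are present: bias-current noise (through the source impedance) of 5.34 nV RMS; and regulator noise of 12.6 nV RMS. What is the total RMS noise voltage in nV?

Uncorrelated sources add in power (mean-square): V_tot = √(ΣV_i²)
V_tot = √[(5.34×10⁻⁹)² + (1.26×10⁻⁸)²] = 1.37×10⁻⁸ V = 13.7 nV

13.7 nV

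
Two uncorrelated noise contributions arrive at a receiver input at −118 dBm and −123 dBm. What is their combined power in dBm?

Convert to linear, add, convert back:
P₁ = 1.58×10⁻¹⁵ W, P₂ = 5.01×10⁻¹⁶ W
P_tot = 2.09×10⁻¹⁵ W → 10 log₁₀(P_tot / 10⁻³) = −116.8 dBm

−116.8 dBm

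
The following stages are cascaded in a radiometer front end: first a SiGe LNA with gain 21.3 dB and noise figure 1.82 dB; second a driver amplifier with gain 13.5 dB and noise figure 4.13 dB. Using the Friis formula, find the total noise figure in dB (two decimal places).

Convert to linear (a loss of L dB is a gain of −L dB): F_i = 10^(NF_i/10), G_i = 10^(G_i,dB/10)
  Stage 1: F_1 = 10^(1.82/10) = 1.521, G_1 = 10^(21.3/10) = 134.9
  Stage 2: F_2 = 10^(4.13/10) = 2.588, G_2 = 10^(13.5/10) = 22.39
Friis cascade:
  F = 1.521 + (2.588 − 1)/134.9 = 1.532
NF = 10 log₁₀(1.532) = 1.85 dB

1.85 dB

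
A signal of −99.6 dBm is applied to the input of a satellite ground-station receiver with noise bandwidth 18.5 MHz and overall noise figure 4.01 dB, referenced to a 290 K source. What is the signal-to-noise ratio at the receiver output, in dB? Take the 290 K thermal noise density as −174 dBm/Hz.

Noise floor: N = −174 + 10 log₁₀(B) + NF
10 log₁₀(1.85×10⁷) = 72.67 dB
N = −174 + 72.67 + 4.01 = −97.32 dBm
SNR = P_sig − N = −99.6 − (−97.32) = −2.28 dB → −2.3 dB

−2.3 dB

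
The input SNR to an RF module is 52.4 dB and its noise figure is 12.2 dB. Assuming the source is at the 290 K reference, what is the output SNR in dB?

By definition F = SNR_in/SNR_out, so in dB: SNR_out = SNR_in − NF
SNR_out = 52.4 − 12.2 = 40.2 dB

40.2 dB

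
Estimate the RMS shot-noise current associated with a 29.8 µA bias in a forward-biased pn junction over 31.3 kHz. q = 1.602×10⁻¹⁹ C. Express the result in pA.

547 pA

I_n = √(2qI·B)
2qI·B = 2 × 1.602×10⁻¹⁹ × 2.98×10⁻⁵ × 3.13×10⁴ = 2.99×10⁻¹⁹ A²
I_n = √(2.99×10⁻¹⁹) = 5.47×10⁻¹⁰ A = 547 pA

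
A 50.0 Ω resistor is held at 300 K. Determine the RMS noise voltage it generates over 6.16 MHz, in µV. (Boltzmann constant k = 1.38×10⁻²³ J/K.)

2.26 µV

V_n = √(4kTRB)
4kTRB = 4 × 1.38×10⁻²³ × 300 × 5.00×10¹ × 6.16×10⁶ = 5.10×10⁻¹² V²
V_n = √(5.10×10⁻¹²) = 2.26×10⁻⁶ V = 2.26 µV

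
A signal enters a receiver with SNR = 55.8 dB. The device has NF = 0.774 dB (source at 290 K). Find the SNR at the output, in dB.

55.026 dB

By definition F = SNR_in/SNR_out, so in dB: SNR_out = SNR_in − NF
SNR_out = 55.8 − 0.774 = 55.026 dB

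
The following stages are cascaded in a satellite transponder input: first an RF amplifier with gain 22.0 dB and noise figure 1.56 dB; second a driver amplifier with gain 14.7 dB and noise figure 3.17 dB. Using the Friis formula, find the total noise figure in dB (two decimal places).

Convert to linear (a loss of L dB is a gain of −L dB): F_i = 10^(NF_i/10), G_i = 10^(G_i,dB/10)
  Stage 1: F_1 = 10^(1.56/10) = 1.432, G_1 = 10^(22.0/10) = 158.5
  Stage 2: F_2 = 10^(3.17/10) = 2.075, G_2 = 10^(14.7/10) = 29.51
Friis cascade:
  F = 1.432 + (2.075 − 1)/158.5 = 1.439
NF = 10 log₁₀(1.439) = 1.58 dB

1.58 dB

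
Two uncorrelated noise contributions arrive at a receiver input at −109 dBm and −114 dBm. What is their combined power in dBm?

Convert to linear, add, convert back:
P₁ = 1.26×10⁻¹⁴ W, P₂ = 3.98×10⁻¹⁵ W
P_tot = 1.66×10⁻¹⁴ W → 10 log₁₀(P_tot / 10⁻³) = −107.8 dBm

−107.8 dBm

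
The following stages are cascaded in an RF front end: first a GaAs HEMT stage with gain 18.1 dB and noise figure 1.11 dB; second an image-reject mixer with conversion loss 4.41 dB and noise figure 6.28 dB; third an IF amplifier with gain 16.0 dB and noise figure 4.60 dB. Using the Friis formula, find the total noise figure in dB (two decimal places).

Convert to linear (a loss of L dB is a gain of −L dB): F_i = 10^(NF_i/10), G_i = 10^(G_i,dB/10)
  Stage 1: F_1 = 10^(1.11/10) = 1.291, G_1 = 10^(18.1/10) = 64.57
  Stage 2: F_2 = 10^(6.28/10) = 4.246, G_2 = 10^(−4.41/10) = 0.3622
  Stage 3: F_3 = 10^(4.60/10) = 2.884, G_3 = 10^(16.0/10) = 39.81
Friis cascade:
  F = 1.291 + (4.246 − 1)/64.57 + (2.884 − 1)/23.39 = 1.422
NF = 10 log₁₀(1.422) = 1.53 dB

1.53 dB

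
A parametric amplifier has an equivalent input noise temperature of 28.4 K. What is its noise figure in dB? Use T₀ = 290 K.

F = 1 + T_e/T₀ = 1 + 28.4/290 = 1.09793
NF = 10 log₁₀(1.09793) = 0.406 dB

0.406 dB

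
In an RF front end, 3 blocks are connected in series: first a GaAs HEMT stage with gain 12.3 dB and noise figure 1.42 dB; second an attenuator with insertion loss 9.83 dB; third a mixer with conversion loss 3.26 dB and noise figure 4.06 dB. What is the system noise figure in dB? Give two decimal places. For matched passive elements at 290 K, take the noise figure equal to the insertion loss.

4.42 dB

Convert to linear (a loss of L dB is a gain of −L dB): F_i = 10^(NF_i/10), G_i = 10^(G_i,dB/10)
  Stage 1: F_1 = 10^(1.42/10) = 1.387, G_1 = 10^(12.3/10) = 16.98
  Stage 2: F_2 = 10^(9.83/10) = 9.616, G_2 = 10^(−9.83/10) = 0.1040
  Stage 3: F_3 = 10^(4.06/10) = 2.547, G_3 = 10^(−3.26/10) = 0.4721
Friis cascade:
  F = 1.387 + (9.616 − 1)/16.98 + (2.547 − 1)/1.766 = 2.770
NF = 10 log₁₀(2.770) = 4.42 dB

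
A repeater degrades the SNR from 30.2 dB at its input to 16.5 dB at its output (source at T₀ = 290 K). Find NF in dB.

13.7 dB

NF (dB) = SNR_in(dB) − SNR_out(dB) when the source is at T₀
NF = 30.2 − 16.5 = 13.7 dB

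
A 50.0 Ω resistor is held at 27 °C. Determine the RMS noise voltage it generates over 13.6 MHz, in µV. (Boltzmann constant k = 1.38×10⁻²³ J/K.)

T = 27 °C + 273.15 = 300.15 K
V_n = √(4kTRB)
4kTRB = 4 × 1.38×10⁻²³ × 300.15 × 5.00×10¹ × 1.36×10⁷ = 1.13×10⁻¹¹ V²
V_n = √(1.13×10⁻¹¹) = 3.36×10⁻⁶ V = 3.36 µV

3.36 µV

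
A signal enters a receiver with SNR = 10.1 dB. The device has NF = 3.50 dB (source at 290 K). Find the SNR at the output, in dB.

6.60 dB

By definition F = SNR_in/SNR_out, so in dB: SNR_out = SNR_in − NF
SNR_out = 10.1 − 3.50 = 6.60 dB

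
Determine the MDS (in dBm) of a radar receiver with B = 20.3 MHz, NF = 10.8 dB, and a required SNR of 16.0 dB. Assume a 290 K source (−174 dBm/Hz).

−74.1 dBm

Sensitivity = −174 + 10 log₁₀(B) + NF + SNR_min
= −174 + 73.07 + 10.8 + 16.0
= −74.13 dBm → −74.1 dBm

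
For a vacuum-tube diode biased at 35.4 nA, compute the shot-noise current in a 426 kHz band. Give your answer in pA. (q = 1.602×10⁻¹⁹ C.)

I_n = √(2qI·B)
2qI·B = 2 × 1.602×10⁻¹⁹ × 3.54×10⁻⁸ × 4.26×10⁵ = 4.83×10⁻²¹ A²
I_n = √(4.83×10⁻²¹) = 6.95×10⁻¹¹ A = 69.5 pA

69.5 pA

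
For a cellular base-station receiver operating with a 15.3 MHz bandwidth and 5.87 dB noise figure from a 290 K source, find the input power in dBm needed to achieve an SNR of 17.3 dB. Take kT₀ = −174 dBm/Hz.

−79.0 dBm

Sensitivity = −174 + 10 log₁₀(B) + NF + SNR_min
= −174 + 71.85 + 5.87 + 17.3
= −78.98 dBm → −79.0 dBm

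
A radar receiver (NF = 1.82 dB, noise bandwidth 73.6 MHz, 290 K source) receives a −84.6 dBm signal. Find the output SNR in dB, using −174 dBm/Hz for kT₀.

8.9 dB

Noise floor: N = −174 + 10 log₁₀(B) + NF
10 log₁₀(7.36×10⁷) = 78.67 dB
N = −174 + 78.67 + 1.82 = −93.51 dBm
SNR = P_sig − N = −84.6 − (−93.51) = 8.91 dB → 8.9 dB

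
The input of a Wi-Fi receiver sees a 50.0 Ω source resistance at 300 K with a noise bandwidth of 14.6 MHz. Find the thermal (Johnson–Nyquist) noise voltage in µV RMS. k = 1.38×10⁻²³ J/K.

V_n = √(4kTRB)
4kTRB = 4 × 1.38×10⁻²³ × 300 × 5.00×10¹ × 1.46×10⁷ = 1.21×10⁻¹¹ V²
V_n = √(1.21×10⁻¹¹) = 3.48×10⁻⁶ V = 3.48 µV

3.48 µV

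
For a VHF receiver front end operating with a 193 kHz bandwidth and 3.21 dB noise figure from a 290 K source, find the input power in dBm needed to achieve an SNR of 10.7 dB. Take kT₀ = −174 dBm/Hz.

Sensitivity = −174 + 10 log₁₀(B) + NF + SNR_min
= −174 + 52.86 + 3.21 + 10.7
= −107.23 dBm → −107.2 dBm

−107.2 dBm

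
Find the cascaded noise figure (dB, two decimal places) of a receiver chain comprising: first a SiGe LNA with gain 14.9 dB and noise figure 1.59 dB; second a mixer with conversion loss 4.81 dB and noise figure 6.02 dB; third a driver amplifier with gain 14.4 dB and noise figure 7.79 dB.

Convert to linear (a loss of L dB is a gain of −L dB): F_i = 10^(NF_i/10), G_i = 10^(G_i,dB/10)
  Stage 1: F_1 = 10^(1.59/10) = 1.442, G_1 = 10^(14.9/10) = 30.90
  Stage 2: F_2 = 10^(6.02/10) = 3.999, G_2 = 10^(−4.81/10) = 0.3304
  Stage 3: F_3 = 10^(7.79/10) = 6.012, G_3 = 10^(14.4/10) = 27.54
Friis cascade:
  F = 1.442 + (3.999 − 1)/30.90 + (6.012 − 1)/10.21 = 2.030
NF = 10 log₁₀(2.030) = 3.08 dB

3.08 dB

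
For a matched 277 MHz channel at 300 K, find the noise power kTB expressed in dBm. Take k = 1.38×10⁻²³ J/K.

P_n = kTB = 1.38×10⁻²³ × 300 × 2.77×10⁸ = 1.15×10⁻¹² W
In dBm: 10 log₁₀(1.15×10⁻¹² / 10⁻³) = −89.4 dBm

−89.4 dBm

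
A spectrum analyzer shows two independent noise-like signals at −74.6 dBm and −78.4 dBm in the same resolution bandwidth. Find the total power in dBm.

Convert to linear, add, convert back:
P₁ = 3.47×10⁻¹¹ W, P₂ = 1.45×10⁻¹¹ W
P_tot = 4.91×10⁻¹¹ W → 10 log₁₀(P_tot / 10⁻³) = −73.1 dBm

−73.1 dBm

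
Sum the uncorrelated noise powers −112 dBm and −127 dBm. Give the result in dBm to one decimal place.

−111.9 dBm

Convert to linear, add, convert back:
P₁ = 6.31×10⁻¹⁵ W, P₂ = 2.00×10⁻¹⁶ W
P_tot = 6.51×10⁻¹⁵ W → 10 log₁₀(P_tot / 10⁻³) = −111.9 dBm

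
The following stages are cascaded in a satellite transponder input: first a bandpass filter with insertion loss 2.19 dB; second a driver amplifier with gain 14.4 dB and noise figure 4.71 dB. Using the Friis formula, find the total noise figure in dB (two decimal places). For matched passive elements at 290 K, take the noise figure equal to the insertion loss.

6.90 dB

Convert to linear (a loss of L dB is a gain of −L dB): F_i = 10^(NF_i/10), G_i = 10^(G_i,dB/10)
  Stage 1: F_1 = 10^(2.19/10) = 1.656, G_1 = 10^(−2.19/10) = 0.6039
  Stage 2: F_2 = 10^(4.71/10) = 2.958, G_2 = 10^(14.4/10) = 27.54
Friis cascade:
  F = 1.656 + (2.958 − 1)/0.6039 = 4.898
NF = 10 log₁₀(4.898) = 6.90 dB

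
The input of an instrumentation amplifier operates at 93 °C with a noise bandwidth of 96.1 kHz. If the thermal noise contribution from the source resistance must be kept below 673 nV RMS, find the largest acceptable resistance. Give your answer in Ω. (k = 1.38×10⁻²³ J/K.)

233 Ω

T = 93 °C + 273.15 = 366.15 K
Johnson–Nyquist: V_n = √(4kTRB) ⇒ R = V_n² / (4kTB)
4kTB = 4 × 1.38×10⁻²³ × 366.15 × 9.61×10⁴ = 1.94×10⁻¹⁵
R = (6.73×10⁻⁷)² / 1.94×10⁻¹⁵ = 2.33×10² Ω = 233 Ω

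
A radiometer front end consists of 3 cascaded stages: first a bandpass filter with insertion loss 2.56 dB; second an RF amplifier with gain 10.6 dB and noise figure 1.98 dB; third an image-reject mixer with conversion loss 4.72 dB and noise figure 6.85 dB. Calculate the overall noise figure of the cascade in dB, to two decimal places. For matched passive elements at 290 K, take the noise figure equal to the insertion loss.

5.38 dB

Convert to linear (a loss of L dB is a gain of −L dB): F_i = 10^(NF_i/10), G_i = 10^(G_i,dB/10)
  Stage 1: F_1 = 10^(2.56/10) = 1.803, G_1 = 10^(−2.56/10) = 0.5546
  Stage 2: F_2 = 10^(1.98/10) = 1.578, G_2 = 10^(10.6/10) = 11.48
  Stage 3: F_3 = 10^(6.85/10) = 4.842, G_3 = 10^(−4.72/10) = 0.3373
Friis cascade:
  F = 1.803 + (1.578 − 1)/0.5546 + (4.842 − 1)/6.368 = 3.448
NF = 10 log₁₀(3.448) = 5.38 dB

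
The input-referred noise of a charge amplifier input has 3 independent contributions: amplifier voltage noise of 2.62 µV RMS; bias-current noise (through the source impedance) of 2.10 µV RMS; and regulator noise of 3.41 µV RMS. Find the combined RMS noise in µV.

Uncorrelated sources add in power (mean-square): V_tot = √(ΣV_i²)
V_tot = √[(2.62×10⁻⁶)² + (2.10×10⁻⁶)² + (3.41×10⁻⁶)²] = 4.79×10⁻⁶ V = 4.79 µV

4.79 µV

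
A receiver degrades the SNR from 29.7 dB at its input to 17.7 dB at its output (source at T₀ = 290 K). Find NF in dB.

12.0 dB

NF (dB) = SNR_in(dB) − SNR_out(dB) when the source is at T₀
NF = 29.7 − 17.7 = 12.0 dB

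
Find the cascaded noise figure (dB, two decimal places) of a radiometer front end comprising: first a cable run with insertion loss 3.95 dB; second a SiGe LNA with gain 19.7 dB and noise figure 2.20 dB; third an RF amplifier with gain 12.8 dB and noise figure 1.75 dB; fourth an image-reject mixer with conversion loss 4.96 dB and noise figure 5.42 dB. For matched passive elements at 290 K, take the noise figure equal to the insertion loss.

6.17 dB

Convert to linear (a loss of L dB is a gain of −L dB): F_i = 10^(NF_i/10), G_i = 10^(G_i,dB/10)
  Stage 1: F_1 = 10^(3.95/10) = 2.483, G_1 = 10^(−3.95/10) = 0.4027
  Stage 2: F_2 = 10^(2.20/10) = 1.660, G_2 = 10^(19.7/10) = 93.33
  Stage 3: F_3 = 10^(1.75/10) = 1.496, G_3 = 10^(12.8/10) = 19.05
  Stage 4: F_4 = 10^(5.42/10) = 3.483, G_4 = 10^(−4.96/10) = 0.3192
Friis cascade:
  F = 2.483 + (1.660 − 1)/0.4027 + (1.496 − 1)/37.58 + (3.483 − 1)/716.1 = 4.138
NF = 10 log₁₀(4.138) = 6.17 dB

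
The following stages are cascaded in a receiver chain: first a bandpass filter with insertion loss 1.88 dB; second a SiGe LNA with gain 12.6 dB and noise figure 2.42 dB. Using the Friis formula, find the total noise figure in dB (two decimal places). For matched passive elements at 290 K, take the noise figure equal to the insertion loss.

Convert to linear (a loss of L dB is a gain of −L dB): F_i = 10^(NF_i/10), G_i = 10^(G_i,dB/10)
  Stage 1: F_1 = 10^(1.88/10) = 1.542, G_1 = 10^(−1.88/10) = 0.6486
  Stage 2: F_2 = 10^(2.42/10) = 1.746, G_2 = 10^(12.6/10) = 18.20
Friis cascade:
  F = 1.542 + (1.746 − 1)/0.6486 = 2.692
NF = 10 log₁₀(2.692) = 4.30 dB

4.30 dB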